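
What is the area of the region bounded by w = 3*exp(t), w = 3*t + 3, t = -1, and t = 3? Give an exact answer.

On [-1, 3], (3*exp(t)) - (3*t + 3) = -3*t + 3*exp(t) - 3 is ≥ 0 throughout, so the area is a single integral of |-3*t + 3*exp(t) - 3|.
∫[-1,3] (-3*t + 3*exp(t) - 3) dt = -24 - 3*exp(-1) + 3*exp(3).

-24 - 3*exp(-1) + 3*exp(3)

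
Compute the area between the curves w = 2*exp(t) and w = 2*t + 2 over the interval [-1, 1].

-4 - 2*exp(-1) + 2*exp(1)

On [-1, 1], (2*exp(t)) - (2*t + 2) = -2*t + 2*exp(t) - 2 is ≥ 0 throughout, so the area is a single integral of |-2*t + 2*exp(t) - 2|.
∫[-1,1] (-2*t + 2*exp(t) - 2) dt = -4 - 2*exp(-1) + 2*exp(1).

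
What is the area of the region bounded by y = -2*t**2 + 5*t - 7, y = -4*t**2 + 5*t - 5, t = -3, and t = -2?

On [-3, -2], (-2*t**2 + 5*t - 7) - (-4*t**2 + 5*t - 5) = 2*t**2 - 2 is ≥ 0 throughout, so the area is a single integral of |2*t**2 - 2|.
∫[-3,-2] (2*t**2 - 2) dt = 32/3.

32/3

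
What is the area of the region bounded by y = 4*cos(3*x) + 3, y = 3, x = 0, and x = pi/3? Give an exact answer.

The difference (4*cos(3*x) + 3) - (3) = 4*cos(3*x) changes sign at x = pi/6 inside [0, pi/3], so split the integral there.
∫[0,pi/6] (4*cos(3*x)) dx = 4/3.
∫[pi/6,pi/3] (4*cos(3*x)) dx = -4/3; the area of that piece is 4/3.
Total area = 4/3 + 4/3 = 8/3.

8/3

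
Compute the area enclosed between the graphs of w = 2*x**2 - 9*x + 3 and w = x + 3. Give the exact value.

Set the curves equal: 2*x**2 - 9*x + 3 = x + 3, so 2*x**2 - 10*x = 0, which factors as 2*x*(x - 5) = 0. The curves meet at x = 0, 5.
On [0, 5], w = x + 3 is on top; that piece has area ∫[0,5] (-(2*x**2 - 10*x)) dx = 125/3.

125/3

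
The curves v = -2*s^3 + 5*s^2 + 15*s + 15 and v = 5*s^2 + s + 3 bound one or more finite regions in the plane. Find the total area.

Set the curves equal: -2*s^3 + 5*s^2 + 15*s + 15 = 5*s^2 + s + 3, so -2*s^3 + 14*s + 12 = 0, which factors as -2*(s - 3)*(s + 1)*(s + 2) = 0. The curves meet at s = -2, -1, 3.
On [-2, -1], v = 5*s^2 + s + 3 is on top; that piece has area ∫[-2,-1] (-(-2*s^3 + 14*s + 12)) ds = 3/2.
On [-1, 3], v = -2*s^3 + 5*s^2 + 15*s + 15 is on top; that piece has area ∫[-1,3] (-2*s^3 + 14*s + 12) ds = 64.
Total enclosed area = 3/2 + 64 = 131/2.

131/2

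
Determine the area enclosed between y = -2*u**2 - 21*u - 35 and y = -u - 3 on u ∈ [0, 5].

On [0, 5], (-2*u**2 - 21*u - 35) - (-u - 3) = -2*u**2 - 20*u - 32 is ≤ 0 throughout, so the area is a single integral of |-2*u**2 - 20*u - 32|.
∫[0,5] (-2*u**2 - 20*u - 32) du = -1480/3; the area of that piece is 1480/3.

1480/3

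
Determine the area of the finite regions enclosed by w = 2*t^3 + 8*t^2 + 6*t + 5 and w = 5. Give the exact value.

Set the curves equal: 2*t^3 + 8*t^2 + 6*t + 5 = 5, so 2*t^3 + 8*t^2 + 6*t = 0, which factors as 2*t*(t + 1)*(t + 3) = 0. The curves meet at t = -3, -1, 0.
On [-3, -1], w = 2*t^3 + 8*t^2 + 6*t + 5 is on top; that piece has area ∫[-3,-1] (2*t^3 + 8*t^2 + 6*t) dt = 16/3.
On [-1, 0], w = 5 is on top; that piece has area ∫[-1,0] (-(2*t^3 + 8*t^2 + 6*t)) dt = 5/6.
Total enclosed area = 16/3 + 5/6 = 37/6.

37/6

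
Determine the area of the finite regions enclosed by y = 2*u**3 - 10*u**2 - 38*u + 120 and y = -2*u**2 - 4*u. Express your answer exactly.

Set the curves equal: 2*u**3 - 10*u**2 - 38*u + 120 = -2*u**2 - 4*u, so 2*u**3 - 8*u**2 - 34*u + 120 = 0, which factors as 2*(u - 5)*(u - 3)*(u + 4) = 0. The curves meet at u = -4, 3, 5.
On [-4, 3], y = 2*u**3 - 10*u**2 - 38*u + 120 is on top; that piece has area ∫[-4,3] (2*u**3 - 8*u**2 - 34*u + 120) du = 3773/6.
On [3, 5], y = -2*u**2 - 4*u is on top; that piece has area ∫[3,5] (-(2*u**3 - 8*u**2 - 34*u + 120)) du = 64/3.
Total enclosed area = 3773/6 + 64/3 = 3901/6.

3901/6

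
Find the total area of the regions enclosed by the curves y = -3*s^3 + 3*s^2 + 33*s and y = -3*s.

Set the curves equal: -3*s^3 + 3*s^2 + 33*s = -3*s, so -3*s^3 + 3*s^2 + 36*s = 0, which factors as -3*s*(s - 4)*(s + 3) = 0. The curves meet at s = -3, 0, 4.
On [-3, 0], y = -3*s is on top; that piece has area ∫[-3,0] (-(-3*s^3 + 3*s^2 + 36*s)) ds = 297/4.
On [0, 4], y = -3*s^3 + 3*s^2 + 33*s is on top; that piece has area ∫[0,4] (-3*s^3 + 3*s^2 + 36*s) ds = 160.
Total enclosed area = 297/4 + 160 = 937/4.

937/4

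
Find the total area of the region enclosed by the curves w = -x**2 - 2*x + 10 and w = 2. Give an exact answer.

Set the curves equal: -x**2 - 2*x + 10 = 2, so -x**2 - 2*x + 8 = 0, which factors as -(x - 2)*(x + 4) = 0. The curves meet at x = -4, 2.
On [-4, 2], w = -x**2 - 2*x + 10 is on top; that piece has area ∫[-4,2] (-x**2 - 2*x + 8) dx = 36.

36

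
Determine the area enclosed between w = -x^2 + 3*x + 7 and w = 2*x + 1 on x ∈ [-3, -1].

5

The difference (-x^2 + 3*x + 7) - (2*x + 1) = -x^2 + x + 6 changes sign at x = -2 inside [-3, -1], so split the integral there.
∫[-3,-2] (-x^2 + x + 6) dx = -17/6; the area of that piece is 17/6.
∫[-2,-1] (-x^2 + x + 6) dx = 13/6.
Total area = 17/6 + 13/6 = 5.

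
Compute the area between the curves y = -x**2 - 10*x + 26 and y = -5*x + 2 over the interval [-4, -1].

On [-4, -1], (-x**2 - 10*x + 26) - (-5*x + 2) = -x**2 - 5*x + 24 is ≥ 0 throughout, so the area is a single integral of |-x**2 - 5*x + 24|.
∫[-4,-1] (-x**2 - 5*x + 24) dx = 177/2.

177/2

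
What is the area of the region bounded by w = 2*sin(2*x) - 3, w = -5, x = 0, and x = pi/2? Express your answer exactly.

2 + pi

On [0, pi/2], (2*sin(2*x) - 3) - (-5) = 2*sin(2*x) + 2 is ≥ 0 throughout, so the area is a single integral of |2*sin(2*x) + 2|.
∫[0,pi/2] (2*sin(2*x) + 2) dx = 2 + pi.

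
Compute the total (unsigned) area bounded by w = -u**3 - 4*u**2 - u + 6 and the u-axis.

The curve meets the u-axis where -u**3 - 4*u**2 - u + 6 = 0, i.e. -(u - 1)*(u + 2)*(u + 3) = 0, at u = -3, -2, 1.
On [-3, -2] the curve lies below the axis; ∫[-3,-2] (-u**3 - 4*u**2 - u + 6) du = -7/12, giving area 7/12.
On [-2, 1] the curve lies above the axis; ∫[-2,1] (-u**3 - 4*u**2 - u + 6) du = 45/4, giving area 45/4.
Total area = 7/12 + 45/4 = 71/6.

71/6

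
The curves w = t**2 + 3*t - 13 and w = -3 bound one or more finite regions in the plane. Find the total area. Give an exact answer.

343/6

Set the curves equal: t**2 + 3*t - 13 = -3, so t**2 + 3*t - 10 = 0, which factors as (t - 2)*(t + 5) = 0. The curves meet at t = -5, 2.
On [-5, 2], w = -3 is on top; that piece has area ∫[-5,2] (-(t**2 + 3*t - 10)) dt = 343/6.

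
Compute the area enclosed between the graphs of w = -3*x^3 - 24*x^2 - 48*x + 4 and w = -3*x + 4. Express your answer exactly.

253/4

Set the curves equal: -3*x^3 - 24*x^2 - 48*x + 4 = -3*x + 4, so -3*x^3 - 24*x^2 - 45*x = 0, which factors as -3*x*(x + 3)*(x + 5) = 0. The curves meet at x = -5, -3, 0.
On [-5, -3], w = -3*x + 4 is on top; that piece has area ∫[-5,-3] (-(-3*x^3 - 24*x^2 - 45*x)) dx = 16.
On [-3, 0], w = -3*x^3 - 24*x^2 - 48*x + 4 is on top; that piece has area ∫[-3,0] (-3*x^3 - 24*x^2 - 45*x) dx = 189/4.
Total enclosed area = 16 + 189/4 = 253/4.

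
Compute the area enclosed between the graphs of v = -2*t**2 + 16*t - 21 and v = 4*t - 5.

8/3

Set the curves equal: -2*t**2 + 16*t - 21 = 4*t - 5, so -2*t**2 + 12*t - 16 = 0, which factors as -2*(t - 4)*(t - 2) = 0. The curves meet at t = 2, 4.
On [2, 4], v = -2*t**2 + 16*t - 21 is on top; that piece has area ∫[2,4] (-2*t**2 + 12*t - 16) dt = 8/3.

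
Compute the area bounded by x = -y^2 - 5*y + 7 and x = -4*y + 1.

Both boundary curves give x as a function of y, so integrate with respect to y. Setting them equal: -y^2 - y + 6 = 0, i.e. -(y - 2)*(y + 3) = 0, so they meet at y = -3, 2.
For y in [-3, 2], x = -y^2 - 5*y + 7 is on the right; area = ∫[-3,2] (-y^2 - y + 6) dy = 125/6.

125/6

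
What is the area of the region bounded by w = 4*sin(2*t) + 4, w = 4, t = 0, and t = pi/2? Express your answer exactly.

On [0, pi/2], (4*sin(2*t) + 4) - (4) = 4*sin(2*t) is ≥ 0 throughout, so the area is a single integral of |4*sin(2*t)|.
∫[0,pi/2] (4*sin(2*t)) dt = 4.

4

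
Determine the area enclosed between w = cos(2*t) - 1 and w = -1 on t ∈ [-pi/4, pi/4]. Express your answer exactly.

1

On [-pi/4, pi/4], (cos(2*t) - 1) - (-1) = cos(2*t) is ≥ 0 throughout, so the area is a single integral of |cos(2*t)|.
∫[-pi/4,pi/4] (cos(2*t)) dt = 1.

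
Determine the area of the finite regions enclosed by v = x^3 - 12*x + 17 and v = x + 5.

407/4

Set the curves equal: x^3 - 12*x + 17 = x + 5, so x^3 - 13*x + 12 = 0, which factors as (x - 3)*(x - 1)*(x + 4) = 0. The curves meet at x = -4, 1, 3.
On [-4, 1], v = x^3 - 12*x + 17 is on top; that piece has area ∫[-4,1] (x^3 - 13*x + 12) dx = 375/4.
On [1, 3], v = x + 5 is on top; that piece has area ∫[1,3] (-(x^3 - 13*x + 12)) dx = 8.
Total enclosed area = 375/4 + 8 = 407/4.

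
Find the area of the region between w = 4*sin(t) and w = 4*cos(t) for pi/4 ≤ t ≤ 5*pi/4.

On [pi/4, 5*pi/4], (4*sin(t)) - (4*cos(t)) = 4*sin(t) - 4*cos(t) is ≥ 0 throughout, so the area is a single integral of |4*sin(t) - 4*cos(t)|.
∫[pi/4,5*pi/4] (4*sin(t) - 4*cos(t)) dt = 8*sqrt(2).

8*sqrt(2)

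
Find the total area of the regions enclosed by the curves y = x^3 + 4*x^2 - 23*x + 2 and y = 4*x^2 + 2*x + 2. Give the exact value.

Set the curves equal: x^3 + 4*x^2 - 23*x + 2 = 4*x^2 + 2*x + 2, so x^3 - 25*x = 0, which factors as x*(x - 5)*(x + 5) = 0. The curves meet at x = -5, 0, 5.
On [-5, 0], y = x^3 + 4*x^2 - 23*x + 2 is on top; that piece has area ∫[-5,0] (x^3 - 25*x) dx = 625/4.
On [0, 5], y = 4*x^2 + 2*x + 2 is on top; that piece has area ∫[0,5] (-(x^3 - 25*x)) dx = 625/4.
Total enclosed area = 625/4 + 625/4 = 625/2.

625/2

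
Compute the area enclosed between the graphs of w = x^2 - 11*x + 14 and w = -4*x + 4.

9/2

Set the curves equal: x^2 - 11*x + 14 = -4*x + 4, so x^2 - 7*x + 10 = 0, which factors as (x - 5)*(x - 2) = 0. The curves meet at x = 2, 5.
On [2, 5], w = -4*x + 4 is on top; that piece has area ∫[2,5] (-(x^2 - 7*x + 10)) dx = 9/2.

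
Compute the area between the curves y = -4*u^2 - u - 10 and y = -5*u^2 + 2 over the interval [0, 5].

The difference (-4*u^2 - u - 10) - (-5*u^2 + 2) = u^2 - u - 12 changes sign at u = 4 inside [0, 5], so split the integral there.
∫[0,4] (u^2 - u - 12) du = -104/3; the area of that piece is 104/3.
∫[4,5] (u^2 - u - 12) du = 23/6.
Total area = 104/3 + 23/6 = 77/2.

77/2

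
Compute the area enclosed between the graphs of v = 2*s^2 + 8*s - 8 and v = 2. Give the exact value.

72

Set the curves equal: 2*s^2 + 8*s - 8 = 2, so 2*s^2 + 8*s - 10 = 0, which factors as 2*(s - 1)*(s + 5) = 0. The curves meet at s = -5, 1.
On [-5, 1], v = 2 is on top; that piece has area ∫[-5,1] (-(2*s^2 + 8*s - 10)) ds = 72.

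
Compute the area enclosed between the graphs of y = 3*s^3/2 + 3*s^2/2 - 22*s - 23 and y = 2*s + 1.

863/4

Set the curves equal: 3*s^3/2 + 3*s^2/2 - 22*s - 23 = 2*s + 1, so 3*s^3/2 + 3*s^2/2 - 24*s - 24 = 0, which factors as 3*(s - 4)*(s + 1)*(s + 4)/2 = 0. The curves meet at s = -4, -1, 4.
On [-4, -1], y = 3*s^3/2 + 3*s^2/2 - 22*s - 23 is on top; that piece has area ∫[-4,-1] (3*s^3/2 + 3*s^2/2 - 24*s - 24) ds = 351/8.
On [-1, 4], y = 2*s + 1 is on top; that piece has area ∫[-1,4] (-(3*s^3/2 + 3*s^2/2 - 24*s - 24)) ds = 1375/8.
Total enclosed area = 351/8 + 1375/8 = 863/4.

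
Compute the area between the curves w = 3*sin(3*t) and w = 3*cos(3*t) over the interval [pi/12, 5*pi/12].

2*sqrt(2)

On [pi/12, 5*pi/12], (3*sin(3*t)) - (3*cos(3*t)) = 3*sin(3*t) - 3*cos(3*t) is ≥ 0 throughout, so the area is a single integral of |3*sin(3*t) - 3*cos(3*t)|.
∫[pi/12,5*pi/12] (3*sin(3*t) - 3*cos(3*t)) dt = 2*sqrt(2).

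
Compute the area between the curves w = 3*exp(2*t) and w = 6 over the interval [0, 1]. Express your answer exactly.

The difference (3*exp(2*t)) - (6) = 3*exp(2*t) - 6 changes sign at t = log(2)/2 inside [0, 1], so split the integral there.
∫[0,log(2)/2] (3*exp(2*t) - 6) dt = 3/2 - log(8); the area of that piece is -3/2 + log(8).
∫[log(2)/2,1] (3*exp(2*t) - 6) dt = -9 + 3*log(2) + 3*exp(2)/2.
Total area = (-3/2 + log(8)) + (-9 + 3*log(2) + 3*exp(2)/2) = -21/2 + 6*log(2) + 3*exp(2)/2.

-21/2 + 6*log(2) + 3*exp(2)/2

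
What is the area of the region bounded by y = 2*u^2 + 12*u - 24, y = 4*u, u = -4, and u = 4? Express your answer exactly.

544/3

The difference (2*u^2 + 12*u - 24) - (4*u) = 2*u^2 + 8*u - 24 changes sign at u = 2 inside [-4, 4], so split the integral there.
∫[-4,2] (2*u^2 + 8*u - 24) du = -144; the area of that piece is 144.
∫[2,4] (2*u^2 + 8*u - 24) du = 112/3.
Total area = 144 + 112/3 = 544/3.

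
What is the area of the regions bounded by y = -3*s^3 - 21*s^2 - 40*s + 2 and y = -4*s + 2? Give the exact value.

71/2

Set the curves equal: -3*s^3 - 21*s^2 - 40*s + 2 = -4*s + 2, so -3*s^3 - 21*s^2 - 36*s = 0, which factors as -3*s*(s + 3)*(s + 4) = 0. The curves meet at s = -4, -3, 0.
On [-4, -3], y = -4*s + 2 is on top; that piece has area ∫[-4,-3] (-(-3*s^3 - 21*s^2 - 36*s)) ds = 7/4.
On [-3, 0], y = -3*s^3 - 21*s^2 - 40*s + 2 is on top; that piece has area ∫[-3,0] (-3*s^3 - 21*s^2 - 36*s) ds = 135/4.
Total enclosed area = 7/4 + 135/4 = 71/2.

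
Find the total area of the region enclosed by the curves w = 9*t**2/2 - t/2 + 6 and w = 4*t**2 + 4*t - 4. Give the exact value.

1/12

Set the curves equal: 9*t**2/2 - t/2 + 6 = 4*t**2 + 4*t - 4, so t**2/2 - 9*t/2 + 10 = 0, which factors as (t - 5)*(t - 4)/2 = 0. The curves meet at t = 4, 5.
On [4, 5], w = 4*t**2 + 4*t - 4 is on top; that piece has area ∫[4,5] (-(t**2/2 - 9*t/2 + 10)) dt = 1/12.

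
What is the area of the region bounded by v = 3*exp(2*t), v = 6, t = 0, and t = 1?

-21/2 + 6*log(2) + 3*exp(2)/2

The difference (3*exp(2*t)) - (6) = 3*exp(2*t) - 6 changes sign at t = log(2)/2 inside [0, 1], so split the integral there.
∫[0,log(2)/2] (3*exp(2*t) - 6) dt = 3/2 - log(8); the area of that piece is -3/2 + log(8).
∫[log(2)/2,1] (3*exp(2*t) - 6) dt = -9 + 3*log(2) + 3*exp(2)/2.
Total area = (-3/2 + log(8)) + (-9 + 3*log(2) + 3*exp(2)/2) = -21/2 + 6*log(2) + 3*exp(2)/2.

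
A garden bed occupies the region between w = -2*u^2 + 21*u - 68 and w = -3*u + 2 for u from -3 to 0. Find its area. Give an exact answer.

On [-3, 0], (-2*u^2 + 21*u - 68) - (-3*u + 2) = -2*u^2 + 24*u - 70 is ≤ 0 throughout, so the area is a single integral of |-2*u^2 + 24*u - 70|.
∫[-3,0] (-2*u^2 + 24*u - 70) du = -336; the area of that piece is 336.

336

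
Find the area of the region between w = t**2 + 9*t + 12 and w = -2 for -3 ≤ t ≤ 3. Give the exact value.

319/3

The difference (t**2 + 9*t + 12) - (-2) = t**2 + 9*t + 14 changes sign at t = -2 inside [-3, 3], so split the integral there.
∫[-3,-2] (t**2 + 9*t + 14) dt = -13/6; the area of that piece is 13/6.
∫[-2,3] (t**2 + 9*t + 14) dt = 625/6.
Total area = 13/6 + 625/6 = 319/3.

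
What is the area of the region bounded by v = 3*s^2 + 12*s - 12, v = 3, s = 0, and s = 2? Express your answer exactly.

18

The difference (3*s^2 + 12*s - 12) - (3) = 3*s^2 + 12*s - 15 changes sign at s = 1 inside [0, 2], so split the integral there.
∫[0,1] (3*s^2 + 12*s - 15) ds = -8; the area of that piece is 8.
∫[1,2] (3*s^2 + 12*s - 15) ds = 10.
Total area = 8 + 10 = 18.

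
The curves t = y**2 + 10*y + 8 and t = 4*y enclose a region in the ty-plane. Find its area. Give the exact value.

4/3

Both boundary curves give t as a function of y, so integrate with respect to y. Setting them equal: y**2 + 6*y + 8 = 0, i.e. (y + 2)*(y + 4) = 0, so they meet at y = -4, -2.
For y in [-4, -2], t = y**2 + 10*y + 8 is on the left; area = ∫[-4,-2] (-(y**2 + 6*y + 8)) dy = 4/3.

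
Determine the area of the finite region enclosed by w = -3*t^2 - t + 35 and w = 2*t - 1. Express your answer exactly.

Set the curves equal: -3*t^2 - t + 35 = 2*t - 1, so -3*t^2 - 3*t + 36 = 0, which factors as -3*(t - 3)*(t + 4) = 0. The curves meet at t = -4, 3.
On [-4, 3], w = -3*t^2 - t + 35 is on top; that piece has area ∫[-4,3] (-3*t^2 - 3*t + 36) dt = 343/2.

343/2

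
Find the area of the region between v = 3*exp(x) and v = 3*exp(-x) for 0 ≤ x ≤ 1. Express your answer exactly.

-6 + 3*exp(-1) + 3*exp(1)

On [0, 1], (3*exp(x)) - (3*exp(-x)) = 3*exp(x) - 3*exp(-x) is ≥ 0 throughout, so the area is a single integral of |3*exp(x) - 3*exp(-x)|.
∫[0,1] (3*exp(x) - 3*exp(-x)) dx = -6 + 3*exp(-1) + 3*exp(1).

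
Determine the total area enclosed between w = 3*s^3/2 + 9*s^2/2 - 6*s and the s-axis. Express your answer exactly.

The curve meets the s-axis where 3*s^3/2 + 9*s^2/2 - 6*s = 0, i.e. 3*s*(s - 1)*(s + 4)/2 = 0, at s = -4, 0, 1.
On [-4, 0] the curve lies above the axis; ∫[-4,0] (3*s^3/2 + 9*s^2/2 - 6*s) ds = 48, giving area 48.
On [0, 1] the curve lies below the axis; ∫[0,1] (3*s^3/2 + 9*s^2/2 - 6*s) ds = -9/8, giving area 9/8.
Total area = 48 + 9/8 = 393/8.

393/8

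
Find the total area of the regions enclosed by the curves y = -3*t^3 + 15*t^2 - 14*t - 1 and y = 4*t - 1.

37/4

Set the curves equal: -3*t^3 + 15*t^2 - 14*t - 1 = 4*t - 1, so -3*t^3 + 15*t^2 - 18*t = 0, which factors as -3*t*(t - 3)*(t - 2) = 0. The curves meet at t = 0, 2, 3.
On [0, 2], y = 4*t - 1 is on top; that piece has area ∫[0,2] (-(-3*t^3 + 15*t^2 - 18*t)) dt = 8.
On [2, 3], y = -3*t^3 + 15*t^2 - 14*t - 1 is on top; that piece has area ∫[2,3] (-3*t^3 + 15*t^2 - 18*t) dt = 5/4.
Total enclosed area = 8 + 5/4 = 37/4.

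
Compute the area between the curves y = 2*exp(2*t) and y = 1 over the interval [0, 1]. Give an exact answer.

On [0, 1], (2*exp(2*t)) - (1) = 2*exp(2*t) - 1 is ≥ 0 throughout, so the area is a single integral of |2*exp(2*t) - 1|.
∫[0,1] (2*exp(2*t) - 1) dt = -2 + exp(2).

-2 + exp(2)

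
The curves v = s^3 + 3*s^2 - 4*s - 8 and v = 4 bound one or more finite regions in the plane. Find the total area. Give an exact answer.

Set the curves equal: s^3 + 3*s^2 - 4*s - 8 = 4, so s^3 + 3*s^2 - 4*s - 12 = 0, which factors as (s - 2)*(s + 2)*(s + 3) = 0. The curves meet at s = -3, -2, 2.
On [-3, -2], v = s^3 + 3*s^2 - 4*s - 8 is on top; that piece has area ∫[-3,-2] (s^3 + 3*s^2 - 4*s - 12) ds = 3/4.
On [-2, 2], v = 4 is on top; that piece has area ∫[-2,2] (-(s^3 + 3*s^2 - 4*s - 12)) ds = 32.
Total enclosed area = 3/4 + 32 = 131/4.

131/4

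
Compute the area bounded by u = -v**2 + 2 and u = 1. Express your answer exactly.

4/3

Both boundary curves give u as a function of v, so integrate with respect to v. Setting them equal: -v**2 + 1 = 0, i.e. -(v - 1)*(v + 1) = 0, so they meet at v = -1, 1.
For v in [-1, 1], u = -v**2 + 2 is on the right; area = ∫[-1,1] (-v**2 + 1) dv = 4/3.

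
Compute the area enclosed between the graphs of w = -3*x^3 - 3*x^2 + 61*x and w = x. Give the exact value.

Set the curves equal: -3*x^3 - 3*x^2 + 61*x = x, so -3*x^3 - 3*x^2 + 60*x = 0, which factors as -3*x*(x - 4)*(x + 5) = 0. The curves meet at x = -5, 0, 4.
On [-5, 0], w = x is on top; that piece has area ∫[-5,0] (-(-3*x^3 - 3*x^2 + 60*x)) dx = 1625/4.
On [0, 4], w = -3*x^3 - 3*x^2 + 61*x is on top; that piece has area ∫[0,4] (-3*x^3 - 3*x^2 + 60*x) dx = 224.
Total enclosed area = 1625/4 + 224 = 2521/4.

2521/4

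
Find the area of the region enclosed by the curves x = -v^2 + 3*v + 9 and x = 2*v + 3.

Both boundary curves give x as a function of v, so integrate with respect to v. Setting them equal: -v^2 + v + 6 = 0, i.e. -(v - 3)*(v + 2) = 0, so they meet at v = -2, 3.
For v in [-2, 3], x = -v^2 + 3*v + 9 is on the right; area = ∫[-2,3] (-v^2 + v + 6) dv = 125/6.

125/6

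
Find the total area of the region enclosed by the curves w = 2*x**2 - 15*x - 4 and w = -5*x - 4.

Set the curves equal: 2*x**2 - 15*x - 4 = -5*x - 4, so 2*x**2 - 10*x = 0, which factors as 2*x*(x - 5) = 0. The curves meet at x = 0, 5.
On [0, 5], w = -5*x - 4 is on top; that piece has area ∫[0,5] (-(2*x**2 - 10*x)) dx = 125/3.

125/3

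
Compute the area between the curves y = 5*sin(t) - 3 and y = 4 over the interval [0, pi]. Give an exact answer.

On [0, pi], (5*sin(t) - 3) - (4) = 5*sin(t) - 7 is ≤ 0 throughout, so the area is a single integral of |5*sin(t) - 7|.
∫[0,pi] (5*sin(t) - 7) dt = 10 - 7*pi; the area of that piece is -10 + 7*pi.

-10 + 7*pi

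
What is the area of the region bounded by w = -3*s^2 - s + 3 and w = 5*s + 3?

Set the curves equal: -3*s^2 - s + 3 = 5*s + 3, so -3*s^2 - 6*s = 0, which factors as -3*s*(s + 2) = 0. The curves meet at s = -2, 0.
On [-2, 0], w = -3*s^2 - s + 3 is on top; that piece has area ∫[-2,0] (-3*s^2 - 6*s) ds = 4.

4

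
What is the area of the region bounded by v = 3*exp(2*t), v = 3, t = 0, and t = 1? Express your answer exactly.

-9/2 + 3*exp(2)/2

On [0, 1], (3*exp(2*t)) - (3) = 3*exp(2*t) - 3 is ≥ 0 throughout, so the area is a single integral of |3*exp(2*t) - 3|.
∫[0,1] (3*exp(2*t) - 3) dt = -9/2 + 3*exp(2)/2.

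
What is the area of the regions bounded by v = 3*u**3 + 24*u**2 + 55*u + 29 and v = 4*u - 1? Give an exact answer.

71/2

Set the curves equal: 3*u**3 + 24*u**2 + 55*u + 29 = 4*u - 1, so 3*u**3 + 24*u**2 + 51*u + 30 = 0, which factors as 3*(u + 1)*(u + 2)*(u + 5) = 0. The curves meet at u = -5, -2, -1.
On [-5, -2], v = 3*u**3 + 24*u**2 + 55*u + 29 is on top; that piece has area ∫[-5,-2] (3*u**3 + 24*u**2 + 51*u + 30) du = 135/4.
On [-2, -1], v = 4*u - 1 is on top; that piece has area ∫[-2,-1] (-(3*u**3 + 24*u**2 + 51*u + 30)) du = 7/4.
Total enclosed area = 135/4 + 7/4 = 71/2.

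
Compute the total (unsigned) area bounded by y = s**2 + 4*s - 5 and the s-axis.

The curve meets the s-axis where s**2 + 4*s - 5 = 0, i.e. (s - 1)*(s + 5) = 0, at s = -5, 1.
On [-5, 1] the curve lies below the axis; ∫[-5,1] (s**2 + 4*s - 5) ds = -36, giving area 36.

36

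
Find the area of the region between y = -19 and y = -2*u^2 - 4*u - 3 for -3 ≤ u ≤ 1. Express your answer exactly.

On [-3, 1], (-19) - (-2*u^2 - 4*u - 3) = 2*u^2 + 4*u - 16 is ≤ 0 throughout, so the area is a single integral of |2*u^2 + 4*u - 16|.
∫[-3,1] (2*u^2 + 4*u - 16) du = -184/3; the area of that piece is 184/3.

184/3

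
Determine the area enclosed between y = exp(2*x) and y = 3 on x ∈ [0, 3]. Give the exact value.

The difference (exp(2*x)) - (3) = exp(2*x) - 3 changes sign at x = log(3)/2 inside [0, 3], so split the integral there.
∫[0,log(3)/2] (exp(2*x) - 3) dx = 1 - 3*log(3)/2; the area of that piece is -1 + 3*log(3)/2.
∫[log(3)/2,3] (exp(2*x) - 3) dx = -21/2 + 3*log(3)/2 + exp(6)/2.
Total area = (-1 + 3*log(3)/2) + (-21/2 + 3*log(3)/2 + exp(6)/2) = -23/2 + 3*log(3) + exp(6)/2.

-23/2 + 3*log(3) + exp(6)/2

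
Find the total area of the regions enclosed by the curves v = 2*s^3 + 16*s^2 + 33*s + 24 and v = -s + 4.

Set the curves equal: 2*s^3 + 16*s^2 + 33*s + 24 = -s + 4, so 2*s^3 + 16*s^2 + 34*s + 20 = 0, which factors as 2*(s + 1)*(s + 2)*(s + 5) = 0. The curves meet at s = -5, -2, -1.
On [-5, -2], v = 2*s^3 + 16*s^2 + 33*s + 24 is on top; that piece has area ∫[-5,-2] (2*s^3 + 16*s^2 + 34*s + 20) ds = 45/2.
On [-2, -1], v = -s + 4 is on top; that piece has area ∫[-2,-1] (-(2*s^3 + 16*s^2 + 34*s + 20)) ds = 7/6.
Total enclosed area = 45/2 + 7/6 = 71/3.

71/3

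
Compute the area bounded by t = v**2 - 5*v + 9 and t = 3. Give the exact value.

1/6

Both boundary curves give t as a function of v, so integrate with respect to v. Setting them equal: v**2 - 5*v + 6 = 0, i.e. (v - 3)*(v - 2) = 0, so they meet at v = 2, 3.
For v in [2, 3], t = v**2 - 5*v + 9 is on the left; area = ∫[2,3] (-(v**2 - 5*v + 6)) dv = 1/6.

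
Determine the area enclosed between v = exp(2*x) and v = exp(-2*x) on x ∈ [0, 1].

-1 + exp(-2)/2 + exp(2)/2

On [0, 1], (exp(2*x)) - (exp(-2*x)) = exp(2*x) - exp(-2*x) is ≥ 0 throughout, so the area is a single integral of |exp(2*x) - exp(-2*x)|.
∫[0,1] (exp(2*x) - exp(-2*x)) dx = -1 + exp(-2)/2 + exp(2)/2.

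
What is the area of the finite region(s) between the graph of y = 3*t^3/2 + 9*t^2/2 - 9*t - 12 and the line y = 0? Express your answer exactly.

243/4

The curve meets the t-axis where 3*t^3/2 + 9*t^2/2 - 9*t - 12 = 0, i.e. 3*(t - 2)*(t + 1)*(t + 4)/2 = 0, at t = -4, -1, 2.
On [-4, -1] the curve lies above the axis; ∫[-4,-1] (3*t^3/2 + 9*t^2/2 - 9*t - 12) dt = 243/8, giving area 243/8.
On [-1, 2] the curve lies below the axis; ∫[-1,2] (3*t^3/2 + 9*t^2/2 - 9*t - 12) dt = -243/8, giving area 243/8.
Total area = 243/8 + 243/8 = 243/4.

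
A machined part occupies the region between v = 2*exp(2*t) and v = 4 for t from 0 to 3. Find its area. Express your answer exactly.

The difference (2*exp(2*t)) - (4) = 2*exp(2*t) - 4 changes sign at t = log(2)/2 inside [0, 3], so split the integral there.
∫[0,log(2)/2] (2*exp(2*t) - 4) dt = 1 - log(4); the area of that piece is -1 + log(4).
∫[log(2)/2,3] (2*exp(2*t) - 4) dt = -14 + 2*log(2) + exp(6).
Total area = (-1 + log(4)) + (-14 + 2*log(2) + exp(6)) = -15 + 4*log(2) + exp(6).

-15 + 4*log(2) + exp(6)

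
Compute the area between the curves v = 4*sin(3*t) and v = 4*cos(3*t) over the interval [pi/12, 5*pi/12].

8*sqrt(2)/3

On [pi/12, 5*pi/12], (4*sin(3*t)) - (4*cos(3*t)) = 4*sin(3*t) - 4*cos(3*t) is ≥ 0 throughout, so the area is a single integral of |4*sin(3*t) - 4*cos(3*t)|.
∫[pi/12,5*pi/12] (4*sin(3*t) - 4*cos(3*t)) dt = 8*sqrt(2)/3.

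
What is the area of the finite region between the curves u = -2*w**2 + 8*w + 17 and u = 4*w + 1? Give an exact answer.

Both boundary curves give u as a function of w, so integrate with respect to w. Setting them equal: -2*w**2 + 4*w + 16 = 0, i.e. -2*(w - 4)*(w + 2) = 0, so they meet at w = -2, 4.
For w in [-2, 4], u = -2*w**2 + 8*w + 17 is on the right; area = ∫[-2,4] (-2*w**2 + 4*w + 16) dw = 72.

72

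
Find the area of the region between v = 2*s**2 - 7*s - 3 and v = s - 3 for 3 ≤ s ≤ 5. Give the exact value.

The difference (2*s**2 - 7*s - 3) - (s - 3) = 2*s**2 - 8*s changes sign at s = 4 inside [3, 5], so split the integral there.
∫[3,4] (2*s**2 - 8*s) ds = -10/3; the area of that piece is 10/3.
∫[4,5] (2*s**2 - 8*s) ds = 14/3.
Total area = 10/3 + 14/3 = 8.

8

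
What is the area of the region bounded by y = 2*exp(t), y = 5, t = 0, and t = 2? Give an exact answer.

The difference (2*exp(t)) - (5) = 2*exp(t) - 5 changes sign at t = log(5/2) inside [0, 2], so split the integral there.
∫[0,log(5/2)] (2*exp(t) - 5) dt = log(32/3125) + 3; the area of that piece is -3 + log(3125/32).
∫[log(5/2),2] (2*exp(t) - 5) dt = -15 - 5*log(2) + 5*log(5) + 2*exp(2).
Total area = (-3 + log(3125/32)) + (-15 - 5*log(2) + 5*log(5) + 2*exp(2)) = -18 - 10*log(2) + 2*exp(2) + 10*log(5).

-18 - 10*log(2) + 2*exp(2) + 10*log(5)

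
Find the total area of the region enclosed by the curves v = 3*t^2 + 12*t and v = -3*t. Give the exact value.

Set the curves equal: 3*t^2 + 12*t = -3*t, so 3*t^2 + 15*t = 0, which factors as 3*t*(t + 5) = 0. The curves meet at t = -5, 0.
On [-5, 0], v = -3*t is on top; that piece has area ∫[-5,0] (-(3*t^2 + 15*t)) dt = 125/2.

125/2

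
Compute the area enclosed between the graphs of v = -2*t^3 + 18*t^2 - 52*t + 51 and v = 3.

Set the curves equal: -2*t^3 + 18*t^2 - 52*t + 51 = 3, so -2*t^3 + 18*t^2 - 52*t + 48 = 0, which factors as -2*(t - 4)*(t - 3)*(t - 2) = 0. The curves meet at t = 2, 3, 4.
On [2, 3], v = 3 is on top; that piece has area ∫[2,3] (-(-2*t^3 + 18*t^2 - 52*t + 48)) dt = 1/2.
On [3, 4], v = -2*t^3 + 18*t^2 - 52*t + 51 is on top; that piece has area ∫[3,4] (-2*t^3 + 18*t^2 - 52*t + 48) dt = 1/2.
Total enclosed area = 1/2 + 1/2 = 1.

1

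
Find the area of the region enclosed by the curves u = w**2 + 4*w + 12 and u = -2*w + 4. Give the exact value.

Both boundary curves give u as a function of w, so integrate with respect to w. Setting them equal: w**2 + 6*w + 8 = 0, i.e. (w + 2)*(w + 4) = 0, so they meet at w = -4, -2.
For w in [-4, -2], u = w**2 + 4*w + 12 is on the left; area = ∫[-4,-2] (-(w**2 + 6*w + 8)) dw = 4/3.

4/3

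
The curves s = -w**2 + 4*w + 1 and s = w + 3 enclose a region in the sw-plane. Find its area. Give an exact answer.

1/6

Both boundary curves give s as a function of w, so integrate with respect to w. Setting them equal: -w**2 + 3*w - 2 = 0, i.e. -(w - 2)*(w - 1) = 0, so they meet at w = 1, 2.
For w in [1, 2], s = -w**2 + 4*w + 1 is on the right; area = ∫[1,2] (-w**2 + 3*w - 2) dw = 1/6.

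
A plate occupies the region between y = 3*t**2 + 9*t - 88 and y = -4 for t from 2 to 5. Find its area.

151/2

The difference (3*t**2 + 9*t - 88) - (-4) = 3*t**2 + 9*t - 84 changes sign at t = 4 inside [2, 5], so split the integral there.
∫[2,4] (3*t**2 + 9*t - 84) dt = -58; the area of that piece is 58.
∫[4,5] (3*t**2 + 9*t - 84) dt = 35/2.
Total area = 58 + 35/2 = 151/2.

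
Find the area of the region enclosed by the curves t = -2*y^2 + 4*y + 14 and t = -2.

Both boundary curves give t as a function of y, so integrate with respect to y. Setting them equal: -2*y^2 + 4*y + 16 = 0, i.e. -2*(y - 4)*(y + 2) = 0, so they meet at y = -2, 4.
For y in [-2, 4], t = -2*y^2 + 4*y + 14 is on the right; area = ∫[-2,4] (-2*y^2 + 4*y + 16) dy = 72.

72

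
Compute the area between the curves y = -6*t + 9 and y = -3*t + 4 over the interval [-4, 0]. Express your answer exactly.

44

On [-4, 0], (-6*t + 9) - (-3*t + 4) = -3*t + 5 is ≥ 0 throughout, so the area is a single integral of |-3*t + 5|.
∫[-4,0] (-3*t + 5) dt = 44.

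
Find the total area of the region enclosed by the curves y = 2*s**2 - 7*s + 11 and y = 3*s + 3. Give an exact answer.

9

Set the curves equal: 2*s**2 - 7*s + 11 = 3*s + 3, so 2*s**2 - 10*s + 8 = 0, which factors as 2*(s - 4)*(s - 1) = 0. The curves meet at s = 1, 4.
On [1, 4], y = 3*s + 3 is on top; that piece has area ∫[1,4] (-(2*s**2 - 10*s + 8)) ds = 9.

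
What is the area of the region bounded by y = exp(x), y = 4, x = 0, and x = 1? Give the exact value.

On [0, 1], (exp(x)) - (4) = exp(x) - 4 is ≤ 0 throughout, so the area is a single integral of |exp(x) - 4|.
∫[0,1] (exp(x) - 4) dx = -5 + exp(1); the area of that piece is 5 - exp(1).

5 - exp(1)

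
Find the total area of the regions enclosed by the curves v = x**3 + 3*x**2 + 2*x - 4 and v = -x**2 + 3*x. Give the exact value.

253/12

Set the curves equal: x**3 + 3*x**2 + 2*x - 4 = -x**2 + 3*x, so x**3 + 4*x**2 - x - 4 = 0, which factors as (x - 1)*(x + 1)*(x + 4) = 0. The curves meet at x = -4, -1, 1.
On [-4, -1], v = x**3 + 3*x**2 + 2*x - 4 is on top; that piece has area ∫[-4,-1] (x**3 + 4*x**2 - x - 4) dx = 63/4.
On [-1, 1], v = -x**2 + 3*x is on top; that piece has area ∫[-1,1] (-(x**3 + 4*x**2 - x - 4)) dx = 16/3.
Total enclosed area = 63/4 + 16/3 = 253/12.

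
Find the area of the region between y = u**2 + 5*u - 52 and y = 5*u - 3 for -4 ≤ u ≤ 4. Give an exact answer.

1048/3

On [-4, 4], (u**2 + 5*u - 52) - (5*u - 3) = u**2 - 49 is ≤ 0 throughout, so the area is a single integral of |u**2 - 49|.
∫[-4,4] (u**2 - 49) du = -1048/3; the area of that piece is 1048/3.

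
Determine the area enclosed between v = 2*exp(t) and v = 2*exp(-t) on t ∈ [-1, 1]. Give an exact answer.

-8 + 4*exp(-1) + 4*exp(1)

The difference (2*exp(t)) - (2*exp(-t)) = 2*exp(t) - 2*exp(-t) changes sign at t = 0 inside [-1, 1], so split the integral there.
∫[-1,0] (2*exp(t) - 2*exp(-t)) dt = -2*exp(1) - 2*exp(-1) + 4; the area of that piece is -4 + 2*exp(-1) + 2*exp(1).
∫[0,1] (2*exp(t) - 2*exp(-t)) dt = -4 + 2*exp(-1) + 2*exp(1).
Total area = (-4 + 2*exp(-1) + 2*exp(1)) + (-4 + 2*exp(-1) + 2*exp(1)) = -8 + 4*exp(-1) + 4*exp(1).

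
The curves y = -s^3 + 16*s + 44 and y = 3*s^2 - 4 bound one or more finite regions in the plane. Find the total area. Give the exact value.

517/2

Set the curves equal: -s^3 + 16*s + 44 = 3*s^2 - 4, so -s^3 - 3*s^2 + 16*s + 48 = 0, which factors as -(s - 4)*(s + 3)*(s + 4) = 0. The curves meet at s = -4, -3, 4.
On [-4, -3], y = 3*s^2 - 4 is on top; that piece has area ∫[-4,-3] (-(-s^3 - 3*s^2 + 16*s + 48)) ds = 5/4.
On [-3, 4], y = -s^3 + 16*s + 44 is on top; that piece has area ∫[-3,4] (-s^3 - 3*s^2 + 16*s + 48) ds = 1029/4.
Total enclosed area = 5/4 + 1029/4 = 517/2.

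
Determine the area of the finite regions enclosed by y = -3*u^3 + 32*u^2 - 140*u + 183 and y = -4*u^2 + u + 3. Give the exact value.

Set the curves equal: -3*u^3 + 32*u^2 - 140*u + 183 = -4*u^2 + u + 3, so -3*u^3 + 36*u^2 - 141*u + 180 = 0, which factors as -3*(u - 5)*(u - 4)*(u - 3) = 0. The curves meet at u = 3, 4, 5.
On [3, 4], y = -4*u^2 + u + 3 is on top; that piece has area ∫[3,4] (-(-3*u^3 + 36*u^2 - 141*u + 180)) du = 3/4.
On [4, 5], y = -3*u^3 + 32*u^2 - 140*u + 183 is on top; that piece has area ∫[4,5] (-3*u^3 + 36*u^2 - 141*u + 180) du = 3/4.
Total enclosed area = 3/4 + 3/4 = 3/2.

3/2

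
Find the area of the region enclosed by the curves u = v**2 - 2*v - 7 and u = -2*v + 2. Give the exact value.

36

Both boundary curves give u as a function of v, so integrate with respect to v. Setting them equal: v**2 - 9 = 0, i.e. (v - 3)*(v + 3) = 0, so they meet at v = -3, 3.
For v in [-3, 3], u = v**2 - 2*v - 7 is on the left; area = ∫[-3,3] (-(v**2 - 9)) dv = 36.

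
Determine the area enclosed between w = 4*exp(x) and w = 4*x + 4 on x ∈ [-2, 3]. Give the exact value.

On [-2, 3], (4*exp(x)) - (4*x + 4) = -4*x + 4*exp(x) - 4 is ≥ 0 throughout, so the area is a single integral of |-4*x + 4*exp(x) - 4|.
∫[-2,3] (-4*x + 4*exp(x) - 4) dx = -30 - 4*exp(-2) + 4*exp(3).

-30 - 4*exp(-2) + 4*exp(3)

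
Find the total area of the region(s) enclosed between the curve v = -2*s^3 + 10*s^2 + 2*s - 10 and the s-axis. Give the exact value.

The curve meets the s-axis where -2*s^3 + 10*s^2 + 2*s - 10 = 0, i.e. -2*(s - 5)*(s - 1)*(s + 1) = 0, at s = -1, 1, 5.
On [-1, 1] the curve lies below the axis; ∫[-1,1] (-2*s^3 + 10*s^2 + 2*s - 10) ds = -40/3, giving area 40/3.
On [1, 5] the curve lies above the axis; ∫[1,5] (-2*s^3 + 10*s^2 + 2*s - 10) ds = 256/3, giving area 256/3.
Total area = 40/3 + 256/3 = 296/3.

296/3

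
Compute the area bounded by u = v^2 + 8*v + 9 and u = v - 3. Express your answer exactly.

Both boundary curves give u as a function of v, so integrate with respect to v. Setting them equal: v^2 + 7*v + 12 = 0, i.e. (v + 3)*(v + 4) = 0, so they meet at v = -4, -3.
For v in [-4, -3], u = v^2 + 8*v + 9 is on the left; area = ∫[-4,-3] (-(v^2 + 7*v + 12)) dv = 1/6.

1/6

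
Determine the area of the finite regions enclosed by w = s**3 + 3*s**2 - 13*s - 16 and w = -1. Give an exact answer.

Set the curves equal: s**3 + 3*s**2 - 13*s - 16 = -1, so s**3 + 3*s**2 - 13*s - 15 = 0, which factors as (s - 3)*(s + 1)*(s + 5) = 0. The curves meet at s = -5, -1, 3.
On [-5, -1], w = s**3 + 3*s**2 - 13*s - 16 is on top; that piece has area ∫[-5,-1] (s**3 + 3*s**2 - 13*s - 15) ds = 64.
On [-1, 3], w = -1 is on top; that piece has area ∫[-1,3] (-(s**3 + 3*s**2 - 13*s - 15)) ds = 64.
Total enclosed area = 64 + 64 = 128.

128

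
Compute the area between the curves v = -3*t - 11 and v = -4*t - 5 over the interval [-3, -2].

On [-3, -2], (-3*t - 11) - (-4*t - 5) = t - 6 is ≤ 0 throughout, so the area is a single integral of |t - 6|.
∫[-3,-2] (t - 6) dt = -17/2; the area of that piece is 17/2.

17/2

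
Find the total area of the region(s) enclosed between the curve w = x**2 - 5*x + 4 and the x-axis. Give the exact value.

9/2

The curve meets the x-axis where x**2 - 5*x + 4 = 0, i.e. (x - 4)*(x - 1) = 0, at x = 1, 4.
On [1, 4] the curve lies below the axis; ∫[1,4] (x**2 - 5*x + 4) dx = -9/2, giving area 9/2.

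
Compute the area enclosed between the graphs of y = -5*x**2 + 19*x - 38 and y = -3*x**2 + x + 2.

Set the curves equal: -5*x**2 + 19*x - 38 = -3*x**2 + x + 2, so -2*x**2 + 18*x - 40 = 0, which factors as -2*(x - 5)*(x - 4) = 0. The curves meet at x = 4, 5.
On [4, 5], y = -5*x**2 + 19*x - 38 is on top; that piece has area ∫[4,5] (-2*x**2 + 18*x - 40) dx = 1/3.

1/3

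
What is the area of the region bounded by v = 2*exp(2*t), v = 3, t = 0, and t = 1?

The difference (2*exp(2*t)) - (3) = 2*exp(2*t) - 3 changes sign at t = -log(2)/2 + log(3)/2 inside [0, 1], so split the integral there.
∫[0,-log(2)/2 + log(3)/2] (2*exp(2*t) - 3) dt = log(2*sqrt(6)/9) + 1/2; the area of that piece is -1/2 + log(3*sqrt(6)/4).
∫[-log(2)/2 + log(3)/2,1] (2*exp(2*t) - 3) dt = -9/2 - 3*log(2)/2 + 3*log(3)/2 + exp(2).
Total area = (-1/2 + log(3*sqrt(6)/4)) + (-9/2 - 3*log(2)/2 + 3*log(3)/2 + exp(2)) = -5 - 7*log(2)/2 + log(6)/2 + 5*log(3)/2 + exp(2).

-5 - 7*log(2)/2 + log(6)/2 + 5*log(3)/2 + exp(2)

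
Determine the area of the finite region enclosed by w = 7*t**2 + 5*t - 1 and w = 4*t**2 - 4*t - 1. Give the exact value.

27/2

Set the curves equal: 7*t**2 + 5*t - 1 = 4*t**2 - 4*t - 1, so 3*t**2 + 9*t = 0, which factors as 3*t*(t + 3) = 0. The curves meet at t = -3, 0.
On [-3, 0], w = 4*t**2 - 4*t - 1 is on top; that piece has area ∫[-3,0] (-(3*t**2 + 9*t)) dt = 27/2.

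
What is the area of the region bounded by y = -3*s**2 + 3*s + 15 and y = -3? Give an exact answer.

125/2

Set the curves equal: -3*s**2 + 3*s + 15 = -3, so -3*s**2 + 3*s + 18 = 0, which factors as -3*(s - 3)*(s + 2) = 0. The curves meet at s = -2, 3.
On [-2, 3], y = -3*s**2 + 3*s + 15 is on top; that piece has area ∫[-2,3] (-3*s**2 + 3*s + 18) ds = 125/2.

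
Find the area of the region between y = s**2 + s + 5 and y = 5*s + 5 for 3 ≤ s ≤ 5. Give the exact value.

4

The difference (s**2 + s + 5) - (5*s + 5) = s**2 - 4*s changes sign at s = 4 inside [3, 5], so split the integral there.
∫[3,4] (s**2 - 4*s) ds = -5/3; the area of that piece is 5/3.
∫[4,5] (s**2 - 4*s) ds = 7/3.
Total area = 5/3 + 7/3 = 4.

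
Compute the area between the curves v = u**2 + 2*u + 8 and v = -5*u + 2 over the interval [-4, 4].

353/3

The difference (u**2 + 2*u + 8) - (-5*u + 2) = u**2 + 7*u + 6 changes sign at u = -1 inside [-4, 4], so split the integral there.
∫[-4,-1] (u**2 + 7*u + 6) du = -27/2; the area of that piece is 27/2.
∫[-1,4] (u**2 + 7*u + 6) du = 625/6.
Total area = 27/2 + 625/6 = 353/3.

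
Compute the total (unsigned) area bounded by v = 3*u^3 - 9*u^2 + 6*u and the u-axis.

3/2

The curve meets the u-axis where 3*u^3 - 9*u^2 + 6*u = 0, i.e. 3*u*(u - 2)*(u - 1) = 0, at u = 0, 1, 2.
On [0, 1] the curve lies above the axis; ∫[0,1] (3*u^3 - 9*u^2 + 6*u) du = 3/4, giving area 3/4.
On [1, 2] the curve lies below the axis; ∫[1,2] (3*u^3 - 9*u^2 + 6*u) du = -3/4, giving area 3/4.
Total area = 3/4 + 3/4 = 3/2.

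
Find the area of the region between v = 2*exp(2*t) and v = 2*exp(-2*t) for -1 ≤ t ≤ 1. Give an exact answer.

-4 + 2*exp(-2) + 2*exp(2)

The difference (2*exp(2*t)) - (2*exp(-2*t)) = 2*exp(2*t) - 2*exp(-2*t) changes sign at t = 0 inside [-1, 1], so split the integral there.
∫[-1,0] (2*exp(2*t) - 2*exp(-2*t)) dt = -exp(2) - exp(-2) + 2; the area of that piece is -2 + exp(-2) + exp(2).
∫[0,1] (2*exp(2*t) - 2*exp(-2*t)) dt = -2 + exp(-2) + exp(2).
Total area = (-2 + exp(-2) + exp(2)) + (-2 + exp(-2) + exp(2)) = -4 + 2*exp(-2) + 2*exp(2).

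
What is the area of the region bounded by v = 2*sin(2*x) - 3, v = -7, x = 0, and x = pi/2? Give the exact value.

On [0, pi/2], (2*sin(2*x) - 3) - (-7) = 2*sin(2*x) + 4 is ≥ 0 throughout, so the area is a single integral of |2*sin(2*x) + 4|.
∫[0,pi/2] (2*sin(2*x) + 4) dx = 2 + 2*pi.

2 + 2*pi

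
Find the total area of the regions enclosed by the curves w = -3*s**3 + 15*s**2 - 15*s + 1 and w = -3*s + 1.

71/2

Set the curves equal: -3*s**3 + 15*s**2 - 15*s + 1 = -3*s + 1, so -3*s**3 + 15*s**2 - 12*s = 0, which factors as -3*s*(s - 4)*(s - 1) = 0. The curves meet at s = 0, 1, 4.
On [0, 1], w = -3*s + 1 is on top; that piece has area ∫[0,1] (-(-3*s**3 + 15*s**2 - 12*s)) ds = 7/4.
On [1, 4], w = -3*s**3 + 15*s**2 - 15*s + 1 is on top; that piece has area ∫[1,4] (-3*s**3 + 15*s**2 - 12*s) ds = 135/4.
Total enclosed area = 7/4 + 135/4 = 71/2.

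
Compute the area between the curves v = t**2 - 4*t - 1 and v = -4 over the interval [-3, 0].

36

On [-3, 0], (t**2 - 4*t - 1) - (-4) = t**2 - 4*t + 3 is ≥ 0 throughout, so the area is a single integral of |t**2 - 4*t + 3|.
∫[-3,0] (t**2 - 4*t + 3) dt = 36.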